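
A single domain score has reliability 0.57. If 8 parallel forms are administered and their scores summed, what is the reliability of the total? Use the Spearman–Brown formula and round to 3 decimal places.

ρ_k = kρ / (1 + (k−1)ρ) = 8·0.57 / (1 + 7·0.57) = 4.560 / 4.990 = 0.914.

0.914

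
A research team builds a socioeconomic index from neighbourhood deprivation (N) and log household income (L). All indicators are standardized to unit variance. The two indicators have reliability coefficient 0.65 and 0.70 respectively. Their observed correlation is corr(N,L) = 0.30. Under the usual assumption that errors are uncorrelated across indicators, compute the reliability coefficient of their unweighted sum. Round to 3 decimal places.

0.750

Var(N+L) = 2 + 2·[0.30] = 2 + 0.6 = 2.6.
Because errors are independent across components, Cov(Tᵢ,Tⱼ) = Cov(Xᵢ,Xⱼ); the off-diagonal part of the true-score variance is the same as above.
True-score variance = [0.65 + 0.70] + 0.6 = 1.35 + 0.6 = 1.95.
Reliability = 1.95 / 2.6 = 0.750.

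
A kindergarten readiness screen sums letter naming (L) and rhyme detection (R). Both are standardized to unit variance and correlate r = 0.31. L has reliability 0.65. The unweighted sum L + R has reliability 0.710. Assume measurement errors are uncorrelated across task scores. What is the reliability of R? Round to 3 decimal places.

0.590

Var(L+R) = 2 + 2·0.31 = 2.620.
True-score variance = ρ_L + ρ_R + 2·0.31, so 0.710 = (0.65 + ρ_R + 0.62) / 2.620.
ρ_R = 0.710·2.620 − 0.65 − 0.62 = 0.590.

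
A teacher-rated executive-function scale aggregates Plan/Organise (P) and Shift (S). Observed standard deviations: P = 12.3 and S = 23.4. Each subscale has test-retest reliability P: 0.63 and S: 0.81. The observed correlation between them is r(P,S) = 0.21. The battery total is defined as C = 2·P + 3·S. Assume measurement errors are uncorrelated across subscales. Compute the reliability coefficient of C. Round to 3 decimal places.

Var(C) = 2²·12.3² + 3²·23.4² + 2·[6·12.3·23.4·0.21] = 5533.2 + 725.306 = 6258.51.
Because errors are independent across components, Cov(Tᵢ,Tⱼ) = Cov(Xᵢ,Xⱼ); the off-diagonal part of the true-score variance is the same as above.
True-score variance = [2²·12.3²·0.63 + 3²·23.4²·0.81] + 725.306 = 4372.96 + 725.306 = 5098.27.
Reliability = 5098.27 / 6258.51 = 0.815.

0.815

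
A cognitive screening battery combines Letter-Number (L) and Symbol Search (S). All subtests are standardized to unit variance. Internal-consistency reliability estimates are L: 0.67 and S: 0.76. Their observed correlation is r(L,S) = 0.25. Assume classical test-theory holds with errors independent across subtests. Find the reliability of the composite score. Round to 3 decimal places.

0.772

Var(L+S) = 2 + 2·[0.25] = 2 + 0.5 = 2.5.
Under uncorrelated errors the observed covariances equal the true-score covariances, so only the own-variance terms attenuate.
True-score variance = [0.67 + 0.76] + 0.5 = 1.43 + 0.5 = 1.93.
Reliability = 1.93 / 2.5 = 0.772.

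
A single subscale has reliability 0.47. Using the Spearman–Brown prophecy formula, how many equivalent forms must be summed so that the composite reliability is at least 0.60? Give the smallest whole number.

2

k ≥ ρ*(1−ρ₁)/(ρ₁(1−ρ*)) = 0.60·0.53 / (0.47·0.40) = 1.691.
Smallest integer k = 2.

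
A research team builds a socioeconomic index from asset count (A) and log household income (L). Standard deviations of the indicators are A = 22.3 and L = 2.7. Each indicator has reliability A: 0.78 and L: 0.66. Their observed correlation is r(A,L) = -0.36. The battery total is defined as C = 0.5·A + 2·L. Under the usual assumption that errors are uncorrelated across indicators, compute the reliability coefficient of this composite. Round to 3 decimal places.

Var(C) = 0.5²·22.3² + 2²·2.7² + 2·[22.3·2.7·(-0.36)] = 153.483 − 43.3512 = 110.131.
Under uncorrelated errors the observed covariances equal the true-score covariances, so only the own-variance terms attenuate.
True-score variance = [0.5²·22.3²·0.78 + 2²·2.7²·0.66] − 43.3512 = 116.217 − 43.3512 = 72.8659.
Reliability = 72.8659 / 110.131 = 0.662.

0.662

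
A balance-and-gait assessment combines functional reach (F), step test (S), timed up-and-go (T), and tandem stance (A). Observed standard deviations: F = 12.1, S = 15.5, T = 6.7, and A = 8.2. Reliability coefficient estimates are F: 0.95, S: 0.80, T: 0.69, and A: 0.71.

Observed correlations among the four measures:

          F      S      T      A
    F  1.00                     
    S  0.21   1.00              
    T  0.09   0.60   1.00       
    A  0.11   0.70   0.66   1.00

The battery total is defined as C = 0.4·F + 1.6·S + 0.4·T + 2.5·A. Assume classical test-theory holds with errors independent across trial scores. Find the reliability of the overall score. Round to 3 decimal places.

Var(C) = 0.4²·12.1² + 1.6²·15.5² + 0.4²·6.7² + 2.5²·8.2² + 2·[0.64·12.1·15.5·0.21 + 0.16·12.1·6.7·0.09 + 12.1·8.2·0.11 + 0.64·15.5·6.7·0.60 + 4·15.5·8.2·0.70 + 6.7·8.2·0.66] = 1065.9 + 938.614 = 2004.51.
Under uncorrelated errors the observed covariances equal the true-score covariances, so only the own-variance terms attenuate.
True-score variance = [0.4²·12.1²·0.95 + 1.6²·15.5²·0.80 + 0.4²·6.7²·0.69 + 2.5²·8.2²·0.71] + 938.614 = 817.62 + 938.614 = 1756.23.
Reliability = 1756.23 / 2004.51 = 0.876.

0.876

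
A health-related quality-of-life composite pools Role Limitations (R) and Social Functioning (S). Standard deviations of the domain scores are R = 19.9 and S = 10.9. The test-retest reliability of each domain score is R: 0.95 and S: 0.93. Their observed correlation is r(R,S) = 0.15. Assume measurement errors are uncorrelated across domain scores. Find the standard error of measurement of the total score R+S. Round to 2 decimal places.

Var(total) = 514.82 + 65.073 = 579.893.
True-score variance = 486.703 + 65.073 = 551.776, so reliability = 0.9515.
Error variance = 579.893 − 551.776 = 28.1172; SEM = √28.1172 = 5.30.

5.30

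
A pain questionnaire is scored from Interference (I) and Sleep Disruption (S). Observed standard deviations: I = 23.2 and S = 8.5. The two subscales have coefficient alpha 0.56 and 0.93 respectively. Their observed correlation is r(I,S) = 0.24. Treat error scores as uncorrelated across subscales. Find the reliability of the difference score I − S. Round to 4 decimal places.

Var(I−S) = 23.2² + 8.5² − 2·23.2·8.5·0.24 = 610.49 − 94.656 = 515.834.
Under uncorrelated errors the observed covariances equal the true-score covariances, so only the own-variance terms attenuate.
True-score variance = [23.2²·0.56 + 8.5²·0.93] − 94.656 = 368.607 − 94.656 = 273.951.
Reliability = 273.951 / 515.834 = 0.5311.

0.5311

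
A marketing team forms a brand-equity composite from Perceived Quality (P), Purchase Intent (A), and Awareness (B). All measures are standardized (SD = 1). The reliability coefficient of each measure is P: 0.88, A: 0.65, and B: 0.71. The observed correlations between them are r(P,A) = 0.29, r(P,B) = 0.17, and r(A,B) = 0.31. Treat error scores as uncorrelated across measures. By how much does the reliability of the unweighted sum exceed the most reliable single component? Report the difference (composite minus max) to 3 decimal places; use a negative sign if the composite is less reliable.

Var(sum) = 3 + 1.54 = 4.54; true-score variance = 2.24 + 1.54 = 3.78; composite reliability = 0.8326.
Max component reliability = 0.8800.
Difference = 0.8326 − 0.8800 = -0.047.

-0.047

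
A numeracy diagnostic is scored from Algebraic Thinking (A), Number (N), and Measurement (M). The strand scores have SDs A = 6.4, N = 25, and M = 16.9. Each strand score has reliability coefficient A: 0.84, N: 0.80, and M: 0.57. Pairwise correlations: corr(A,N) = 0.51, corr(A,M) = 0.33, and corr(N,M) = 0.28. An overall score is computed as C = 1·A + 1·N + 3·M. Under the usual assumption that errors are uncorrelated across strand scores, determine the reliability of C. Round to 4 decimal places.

0.7139

Var(C) = 6.4² + 25² + 3²·16.9² + 2·[6.4·25·0.51 + 3·6.4·16.9·0.33 + 3·25·16.9·0.28] = 3236.45 + 1087.16 = 4323.61.
Under uncorrelated errors the observed covariances equal the true-score covariances, so only the own-variance terms attenuate.
True-score variance = [6.4²·0.84 + 25²·0.80 + 3²·16.9²·0.57] + 1087.16 = 1999.59 + 1087.16 = 3086.74.
Reliability = 3086.74 / 4323.61 = 0.7139.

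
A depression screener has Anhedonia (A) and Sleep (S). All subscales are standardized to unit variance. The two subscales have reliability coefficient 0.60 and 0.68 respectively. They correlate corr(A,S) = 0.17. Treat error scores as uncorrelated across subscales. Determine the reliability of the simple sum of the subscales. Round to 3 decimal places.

Var(A+S) = 2 + 2·[0.17] = 2 + 0.34 = 2.34.
Under uncorrelated errors the observed covariances equal the true-score covariances, so only the own-variance terms attenuate.
True-score variance = [0.60 + 0.68] + 0.34 = 1.28 + 0.34 = 1.62.
Reliability = 1.62 / 2.34 = 0.692.

0.692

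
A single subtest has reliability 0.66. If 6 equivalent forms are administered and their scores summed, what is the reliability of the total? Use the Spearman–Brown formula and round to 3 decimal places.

0.921

ρ_k = kρ / (1 + (k−1)ρ) = 6·0.66 / (1 + 5·0.66) = 3.960 / 4.300 = 0.921.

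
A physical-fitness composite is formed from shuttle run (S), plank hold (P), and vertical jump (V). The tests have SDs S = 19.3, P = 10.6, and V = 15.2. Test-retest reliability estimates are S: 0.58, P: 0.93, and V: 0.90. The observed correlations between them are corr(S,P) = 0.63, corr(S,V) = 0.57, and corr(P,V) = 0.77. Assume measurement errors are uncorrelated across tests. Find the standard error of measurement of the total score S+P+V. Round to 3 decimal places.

13.690

Var(total) = 715.89 + 840.326 = 1556.22.
True-score variance = 528.475 + 840.326 = 1368.8, so reliability = 0.8796.
Error variance = 1556.22 − 1368.8 = 187.415; SEM = √187.415 = 13.690.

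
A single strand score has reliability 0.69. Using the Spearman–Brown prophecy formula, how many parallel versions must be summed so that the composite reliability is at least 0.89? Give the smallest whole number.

k ≥ ρ*(1−ρ₁)/(ρ₁(1−ρ*)) = 0.89·0.31 / (0.69·0.11) = 3.635.
Smallest integer k = 4.

4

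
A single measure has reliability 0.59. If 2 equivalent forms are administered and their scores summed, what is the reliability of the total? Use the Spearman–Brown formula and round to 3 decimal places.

ρ_k = kρ / (1 + (k−1)ρ) = 2·0.59 / (1 + 1·0.59) = 1.180 / 1.590 = 0.742.

0.742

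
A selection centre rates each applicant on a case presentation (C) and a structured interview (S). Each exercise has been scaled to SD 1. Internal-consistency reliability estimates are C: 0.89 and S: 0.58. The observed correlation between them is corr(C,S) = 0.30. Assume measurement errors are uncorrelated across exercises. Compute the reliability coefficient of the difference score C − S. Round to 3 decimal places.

0.621

Var(C−S) = 1 + 1 − 2·0.30 = 2 − 0.6 = 1.4.
With uncorrelated errors the cross-covariances are all true-score covariance, so they carry over unchanged; only the diagonal terms shrink to ρᵢσᵢ².
True-score variance = [0.89 + 0.58] − 0.6 = 1.47 − 0.6 = 0.87.
Reliability = 0.87 / 1.4 = 0.621.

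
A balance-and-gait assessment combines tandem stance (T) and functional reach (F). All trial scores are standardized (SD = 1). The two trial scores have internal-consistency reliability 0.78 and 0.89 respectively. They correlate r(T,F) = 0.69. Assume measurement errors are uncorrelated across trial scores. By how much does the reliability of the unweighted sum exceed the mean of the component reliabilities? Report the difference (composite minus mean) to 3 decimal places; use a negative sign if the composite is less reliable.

0.067

Var(sum) = 2 + 1.38 = 3.38; true-score variance = 1.67 + 1.38 = 3.05; composite reliability = 0.9024.
Mean component reliability = 0.8350.
Difference = 0.9024 − 0.8350 = 0.067.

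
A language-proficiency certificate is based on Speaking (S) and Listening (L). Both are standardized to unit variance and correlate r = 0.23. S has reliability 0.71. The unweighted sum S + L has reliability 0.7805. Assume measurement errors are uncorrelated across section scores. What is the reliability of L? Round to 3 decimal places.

Var(S+L) = 2 + 2·0.23 = 2.460.
True-score variance = ρ_S + ρ_L + 2·0.23, so 0.7805 = (0.71 + ρ_L + 0.46) / 2.460.
ρ_L = 0.7805·2.460 − 0.71 − 0.46 = 0.750.

0.750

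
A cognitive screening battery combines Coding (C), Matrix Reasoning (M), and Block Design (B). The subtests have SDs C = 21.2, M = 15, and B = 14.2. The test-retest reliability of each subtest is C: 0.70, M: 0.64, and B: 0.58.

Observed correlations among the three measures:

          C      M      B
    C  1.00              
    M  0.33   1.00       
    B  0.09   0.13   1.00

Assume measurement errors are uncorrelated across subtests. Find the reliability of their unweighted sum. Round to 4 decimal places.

0.7486

Var(C+M+B) = 21.2² + 15² + 14.2² + 2·[21.2·15·0.33 + 21.2·14.2·0.09 + 15·14.2·0.13] = 876.08 + 319.447 = 1195.53.
With uncorrelated errors the cross-covariances are all true-score covariance, so they carry over unchanged; only the diagonal terms shrink to ρᵢσᵢ².
True-score variance = [21.2²·0.70 + 15²·0.64 + 14.2²·0.58] + 319.447 = 575.559 + 319.447 = 895.006.
Reliability = 895.006 / 1195.53 = 0.7486.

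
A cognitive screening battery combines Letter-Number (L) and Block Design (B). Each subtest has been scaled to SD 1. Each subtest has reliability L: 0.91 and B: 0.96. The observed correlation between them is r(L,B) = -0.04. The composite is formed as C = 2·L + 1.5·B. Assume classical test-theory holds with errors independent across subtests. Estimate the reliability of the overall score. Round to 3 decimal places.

0.925

Var(C) = 2² + 1.5² + 2·[3·(-0.04)] = 6.25 − 0.24 = 6.01.
Because errors are independent across components, Cov(Tᵢ,Tⱼ) = Cov(Xᵢ,Xⱼ); the off-diagonal part of the true-score variance is the same as above.
True-score variance = [2²·0.91 + 1.5²·0.96] − 0.24 = 5.8 − 0.24 = 5.56.
Reliability = 5.56 / 6.01 = 0.925.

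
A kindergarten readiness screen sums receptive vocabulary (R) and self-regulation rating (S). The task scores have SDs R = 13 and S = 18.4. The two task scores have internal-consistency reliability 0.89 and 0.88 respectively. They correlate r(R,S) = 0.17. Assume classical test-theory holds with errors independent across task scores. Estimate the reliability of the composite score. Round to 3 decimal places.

0.899

Var(R+S) = 13² + 18.4² + 2·[13·18.4·0.17] = 507.56 + 81.328 = 588.888.
Because errors are independent across components, Cov(Tᵢ,Tⱼ) = Cov(Xᵢ,Xⱼ); the off-diagonal part of the true-score variance is the same as above.
True-score variance = [13²·0.89 + 18.4²·0.88] + 81.328 = 448.343 + 81.328 = 529.671.
Reliability = 529.671 / 588.888 = 0.899.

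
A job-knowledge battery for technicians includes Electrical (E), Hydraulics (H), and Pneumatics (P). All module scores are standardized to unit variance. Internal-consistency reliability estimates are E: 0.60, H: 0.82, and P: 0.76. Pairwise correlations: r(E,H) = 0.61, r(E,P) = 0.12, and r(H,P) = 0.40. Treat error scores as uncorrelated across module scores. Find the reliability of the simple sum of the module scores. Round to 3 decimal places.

Var(E+H+P) = 3 + 2·[0.61 + 0.12 + 0.40] = 3 + 2.26 = 5.26.
With uncorrelated errors the cross-covariances are all true-score covariance, so they carry over unchanged; only the diagonal terms shrink to ρᵢσᵢ².
True-score variance = [0.60 + 0.82 + 0.76] + 2.26 = 2.18 + 2.26 = 4.44.
Reliability = 4.44 / 5.26 = 0.844.

0.844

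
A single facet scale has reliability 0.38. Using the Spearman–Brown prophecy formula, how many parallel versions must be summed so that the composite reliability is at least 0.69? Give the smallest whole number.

k ≥ ρ*(1−ρ₁)/(ρ₁(1−ρ*)) = 0.69·0.62 / (0.38·0.31) = 3.632.
Smallest integer k = 4.

4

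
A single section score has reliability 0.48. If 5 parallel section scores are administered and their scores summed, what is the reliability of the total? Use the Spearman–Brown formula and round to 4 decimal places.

ρ_k = kρ / (1 + (k−1)ρ) = 5·0.48 / (1 + 4·0.48) = 2.400 / 2.920 = 0.8219.

0.8219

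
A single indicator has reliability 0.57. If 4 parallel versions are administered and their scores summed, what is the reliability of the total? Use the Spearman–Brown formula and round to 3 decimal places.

0.841

ρ_k = kρ / (1 + (k−1)ρ) = 4·0.57 / (1 + 3·0.57) = 2.280 / 2.710 = 0.841.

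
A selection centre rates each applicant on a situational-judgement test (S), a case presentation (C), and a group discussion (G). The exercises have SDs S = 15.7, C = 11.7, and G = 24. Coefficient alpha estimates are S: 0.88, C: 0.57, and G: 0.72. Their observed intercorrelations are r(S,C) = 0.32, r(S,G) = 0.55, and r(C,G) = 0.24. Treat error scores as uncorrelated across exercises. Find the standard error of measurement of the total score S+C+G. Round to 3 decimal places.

Var(total) = 959.38 + 666.826 = 1626.21.
True-score variance = 709.658 + 666.826 = 1376.48, so reliability = 0.8464.
Error variance = 1626.21 − 1376.48 = 249.722; SEM = √249.722 = 15.803.

15.803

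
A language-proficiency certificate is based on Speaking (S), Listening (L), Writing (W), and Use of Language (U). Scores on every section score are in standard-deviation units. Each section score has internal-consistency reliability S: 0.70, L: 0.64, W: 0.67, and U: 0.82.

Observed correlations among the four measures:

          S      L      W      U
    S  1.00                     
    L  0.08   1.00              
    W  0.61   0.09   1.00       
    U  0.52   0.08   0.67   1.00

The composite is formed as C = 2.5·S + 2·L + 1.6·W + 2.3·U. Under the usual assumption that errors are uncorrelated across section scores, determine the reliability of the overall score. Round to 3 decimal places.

0.858

Var(C) = 2.5² + 2² + 1.6² + 2.3² + 2·[5·0.08 + 4·0.61 + 5.75·0.52 + 3.2·0.09 + 4.6·0.08 + 3.68·0.67] = 18.1 + 17.9032 = 36.0032.
With uncorrelated errors the cross-covariances are all true-score covariance, so they carry over unchanged; only the diagonal terms shrink to ρᵢσᵢ².
True-score variance = [2.5²·0.70 + 2²·0.64 + 1.6²·0.67 + 2.3²·0.82] + 17.9032 = 12.988 + 17.9032 = 30.8912.
Reliability = 30.8912 / 36.0032 = 0.858.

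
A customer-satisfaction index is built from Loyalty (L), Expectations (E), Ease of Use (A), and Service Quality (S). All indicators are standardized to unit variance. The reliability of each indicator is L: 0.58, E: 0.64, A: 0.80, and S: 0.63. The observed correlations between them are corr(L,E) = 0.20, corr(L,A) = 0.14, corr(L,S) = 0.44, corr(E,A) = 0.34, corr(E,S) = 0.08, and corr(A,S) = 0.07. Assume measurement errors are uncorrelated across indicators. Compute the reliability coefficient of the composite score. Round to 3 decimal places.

Var(L+E+A+S) = 4 + 2·[0.20 + 0.14 + 0.44 + 0.34 + 0.08 + 0.07] = 4 + 2.54 = 6.54.
With uncorrelated errors the cross-covariances are all true-score covariance, so they carry over unchanged; only the diagonal terms shrink to ρᵢσᵢ².
True-score variance = [0.58 + 0.64 + 0.80 + 0.63] + 2.54 = 2.65 + 2.54 = 5.19.
Reliability = 5.19 / 6.54 = 0.794.

0.794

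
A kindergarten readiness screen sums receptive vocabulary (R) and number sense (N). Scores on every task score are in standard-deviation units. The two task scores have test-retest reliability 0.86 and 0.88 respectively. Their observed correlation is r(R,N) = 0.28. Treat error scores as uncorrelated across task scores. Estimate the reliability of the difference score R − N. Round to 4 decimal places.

Var(R−N) = 1 + 1 − 2·0.28 = 2 − 0.56 = 1.44.
Because errors are independent across components, Cov(Tᵢ,Tⱼ) = Cov(Xᵢ,Xⱼ); the off-diagonal part of the true-score variance is the same as above.
True-score variance = [0.86 + 0.88] − 0.56 = 1.74 − 0.56 = 1.18.
Reliability = 1.18 / 1.44 = 0.8194.

0.8194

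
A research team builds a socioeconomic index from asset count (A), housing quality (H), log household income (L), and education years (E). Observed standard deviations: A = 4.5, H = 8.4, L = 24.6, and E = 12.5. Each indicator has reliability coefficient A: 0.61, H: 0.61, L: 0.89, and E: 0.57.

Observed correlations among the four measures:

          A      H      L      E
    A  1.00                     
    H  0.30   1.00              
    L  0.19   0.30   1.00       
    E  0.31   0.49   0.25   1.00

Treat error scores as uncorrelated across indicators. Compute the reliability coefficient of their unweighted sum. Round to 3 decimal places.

Var(A+H+L+E) = 4.5² + 8.4² + 24.6² + 12.5² + 2·[4.5·8.4·0.30 + 4.5·24.6·0.19 + 4.5·12.5·0.31 + 8.4·24.6·0.30 + 8.4·12.5·0.49 + 24.6·12.5·0.25] = 852.22 + 480.255 = 1332.47.
Under uncorrelated errors the observed covariances equal the true-score covariances, so only the own-variance terms attenuate.
True-score variance = [4.5²·0.61 + 8.4²·0.61 + 24.6²·0.89 + 12.5²·0.57] + 480.255 = 683.049 + 480.255 = 1163.3.
Reliability = 1163.3 / 1332.47 = 0.873.

0.873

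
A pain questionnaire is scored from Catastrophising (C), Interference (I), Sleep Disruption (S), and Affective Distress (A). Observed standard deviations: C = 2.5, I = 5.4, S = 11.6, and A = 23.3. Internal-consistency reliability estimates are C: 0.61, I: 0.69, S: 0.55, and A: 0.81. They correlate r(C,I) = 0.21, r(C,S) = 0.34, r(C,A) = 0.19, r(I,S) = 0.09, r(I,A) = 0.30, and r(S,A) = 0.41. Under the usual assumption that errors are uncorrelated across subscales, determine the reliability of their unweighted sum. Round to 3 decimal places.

Var(C+I+S+A) = 2.5² + 5.4² + 11.6² + 23.3² + 2·[2.5·5.4·0.21 + 2.5·11.6·0.34 + 2.5·23.3·0.19 + 5.4·11.6·0.09 + 5.4·23.3·0.30 + 11.6·23.3·0.41] = 712.86 + 355.922 = 1068.78.
Under uncorrelated errors the observed covariances equal the true-score covariances, so only the own-variance terms attenuate.
True-score variance = [2.5²·0.61 + 5.4²·0.69 + 11.6²·0.55 + 23.3²·0.81] + 355.922 = 537.682 + 355.922 = 893.604.
Reliability = 893.604 / 1068.78 = 0.836.

0.836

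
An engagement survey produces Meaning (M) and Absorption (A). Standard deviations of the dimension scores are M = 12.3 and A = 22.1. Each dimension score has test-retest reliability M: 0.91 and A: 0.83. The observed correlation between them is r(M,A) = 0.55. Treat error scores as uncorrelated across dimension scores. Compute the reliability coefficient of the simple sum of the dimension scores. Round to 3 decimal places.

Var(M+A) = 12.3² + 22.1² + 2·[12.3·22.1·0.55] = 639.7 + 299.013 = 938.713.
With uncorrelated errors the cross-covariances are all true-score covariance, so they carry over unchanged; only the diagonal terms shrink to ρᵢσᵢ².
True-score variance = [12.3²·0.91 + 22.1²·0.83] + 299.013 = 543.054 + 299.013 = 842.067.
Reliability = 842.067 / 938.713 = 0.897.

0.897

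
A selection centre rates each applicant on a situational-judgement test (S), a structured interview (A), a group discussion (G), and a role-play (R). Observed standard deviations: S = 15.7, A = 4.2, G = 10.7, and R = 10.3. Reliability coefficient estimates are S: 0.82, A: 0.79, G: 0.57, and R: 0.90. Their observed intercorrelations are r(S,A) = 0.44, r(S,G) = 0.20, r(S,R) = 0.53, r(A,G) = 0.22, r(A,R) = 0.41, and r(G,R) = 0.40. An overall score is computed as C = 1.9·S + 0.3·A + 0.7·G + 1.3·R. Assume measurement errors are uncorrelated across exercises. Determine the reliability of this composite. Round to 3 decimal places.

0.886

Var(C) = 1.9²·15.7² + 0.3²·4.2² + 0.7²·10.7² + 1.3²·10.3² + 2·[0.57·15.7·4.2·0.44 + 1.33·15.7·10.7·0.20 + 2.47·15.7·10.3·0.53 + 0.21·4.2·10.7·0.22 + 0.39·4.2·10.3·0.41 + 0.91·10.7·10.3·0.40] = 1126.81 + 644.055 = 1770.86.
With uncorrelated errors the cross-covariances are all true-score covariance, so they carry over unchanged; only the diagonal terms shrink to ρᵢσᵢ².
True-score variance = [1.9²·15.7²·0.82 + 0.3²·4.2²·0.79 + 0.7²·10.7²·0.57 + 1.3²·10.3²·0.90] + 644.055 = 924.254 + 644.055 = 1568.31.
Reliability = 1568.31 / 1770.86 = 0.886.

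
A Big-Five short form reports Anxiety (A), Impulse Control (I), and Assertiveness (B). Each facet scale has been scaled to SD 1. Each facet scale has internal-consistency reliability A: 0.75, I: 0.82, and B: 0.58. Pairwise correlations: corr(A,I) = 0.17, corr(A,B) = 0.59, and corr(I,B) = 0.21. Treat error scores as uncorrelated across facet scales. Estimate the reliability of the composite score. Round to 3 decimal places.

Var(A+I+B) = 3 + 2·[0.17 + 0.59 + 0.21] = 3 + 1.94 = 4.94.
With uncorrelated errors the cross-covariances are all true-score covariance, so they carry over unchanged; only the diagonal terms shrink to ρᵢσᵢ².
True-score variance = [0.75 + 0.82 + 0.58] + 1.94 = 2.15 + 1.94 = 4.09.
Reliability = 4.09 / 4.94 = 0.828.

0.828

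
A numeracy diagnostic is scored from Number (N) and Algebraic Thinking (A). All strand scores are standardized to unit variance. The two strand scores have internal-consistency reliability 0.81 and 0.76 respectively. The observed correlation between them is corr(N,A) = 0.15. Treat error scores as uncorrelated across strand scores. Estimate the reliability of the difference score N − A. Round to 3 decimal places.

Var(N−A) = 1 + 1 − 2·0.15 = 2 − 0.3 = 1.7.
Under uncorrelated errors the observed covariances equal the true-score covariances, so only the own-variance terms attenuate.
True-score variance = [0.81 + 0.76] − 0.3 = 1.57 − 0.3 = 1.27.
Reliability = 1.27 / 1.7 = 0.747.

0.747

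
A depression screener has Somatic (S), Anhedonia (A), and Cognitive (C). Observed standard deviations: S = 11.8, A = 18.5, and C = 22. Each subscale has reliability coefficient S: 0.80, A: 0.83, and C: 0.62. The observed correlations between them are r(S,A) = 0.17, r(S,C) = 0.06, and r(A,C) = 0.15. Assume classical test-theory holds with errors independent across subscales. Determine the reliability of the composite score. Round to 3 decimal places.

Var(S+A+C) = 11.8² + 18.5² + 22² + 2·[11.8·18.5·0.17 + 11.8·22·0.06 + 18.5·22·0.15] = 965.49 + 227.474 = 1192.96.
With uncorrelated errors the cross-covariances are all true-score covariance, so they carry over unchanged; only the diagonal terms shrink to ρᵢσᵢ².
True-score variance = [11.8²·0.80 + 18.5²·0.83 + 22²·0.62] + 227.474 = 695.539 + 227.474 = 923.014.
Reliability = 923.014 / 1192.96 = 0.774.

0.774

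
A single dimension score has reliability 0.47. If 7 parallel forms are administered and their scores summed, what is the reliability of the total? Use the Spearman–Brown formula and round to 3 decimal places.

0.861

ρ_k = kρ / (1 + (k−1)ρ) = 7·0.47 / (1 + 6·0.47) = 3.290 / 3.820 = 0.861.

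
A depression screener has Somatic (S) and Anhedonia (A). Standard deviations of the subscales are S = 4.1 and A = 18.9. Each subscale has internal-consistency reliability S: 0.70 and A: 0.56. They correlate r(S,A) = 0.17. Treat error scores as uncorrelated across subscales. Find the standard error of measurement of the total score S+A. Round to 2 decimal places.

Var(total) = 374.02 + 26.3466 = 400.367.
True-score variance = 211.805 + 26.3466 = 238.151, so reliability = 0.5948.
Error variance = 400.367 − 238.151 = 162.215; SEM = √162.215 = 12.74.

12.74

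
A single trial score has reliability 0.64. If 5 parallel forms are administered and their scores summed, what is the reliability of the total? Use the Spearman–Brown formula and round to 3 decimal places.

0.899

ρ_k = kρ / (1 + (k−1)ρ) = 5·0.64 / (1 + 4·0.64) = 3.200 / 3.560 = 0.899.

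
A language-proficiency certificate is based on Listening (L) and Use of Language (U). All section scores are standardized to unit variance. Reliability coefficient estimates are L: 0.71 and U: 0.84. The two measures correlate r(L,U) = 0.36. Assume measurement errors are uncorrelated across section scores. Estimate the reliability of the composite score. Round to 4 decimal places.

0.8346

Var(L+U) = 2 + 2·[0.36] = 2 + 0.72 = 2.72.
With uncorrelated errors the cross-covariances are all true-score covariance, so they carry over unchanged; only the diagonal terms shrink to ρᵢσᵢ².
True-score variance = [0.71 + 0.84] + 0.72 = 1.55 + 0.72 = 2.27.
Reliability = 2.27 / 2.72 = 0.8346.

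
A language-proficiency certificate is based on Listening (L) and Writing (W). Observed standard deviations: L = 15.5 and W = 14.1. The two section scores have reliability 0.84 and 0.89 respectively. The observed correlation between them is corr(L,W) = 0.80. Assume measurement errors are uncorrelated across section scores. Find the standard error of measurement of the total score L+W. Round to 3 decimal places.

7.766

Var(total) = 439.06 + 349.68 = 788.74.
True-score variance = 378.751 + 349.68 = 728.431, so reliability = 0.9235.
Error variance = 788.74 − 728.431 = 60.3091; SEM = √60.3091 = 7.766.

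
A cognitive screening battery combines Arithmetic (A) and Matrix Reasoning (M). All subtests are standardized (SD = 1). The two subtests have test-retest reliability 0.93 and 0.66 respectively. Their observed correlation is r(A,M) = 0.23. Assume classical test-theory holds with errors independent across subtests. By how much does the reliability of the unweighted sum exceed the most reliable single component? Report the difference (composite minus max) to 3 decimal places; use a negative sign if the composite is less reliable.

Var(sum) = 2 + 0.46 = 2.46; true-score variance = 1.59 + 0.46 = 2.05; composite reliability = 0.8333.
Max component reliability = 0.9300.
Difference = 0.8333 − 0.9300 = -0.097.

-0.097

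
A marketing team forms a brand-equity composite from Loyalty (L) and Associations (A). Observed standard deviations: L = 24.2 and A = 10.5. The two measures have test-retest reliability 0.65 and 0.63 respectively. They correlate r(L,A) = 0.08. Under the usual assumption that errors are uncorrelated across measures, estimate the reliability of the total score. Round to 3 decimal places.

Var(L+A) = 24.2² + 10.5² + 2·[24.2·10.5·0.08] = 695.89 + 40.656 = 736.546.
With uncorrelated errors the cross-covariances are all true-score covariance, so they carry over unchanged; only the diagonal terms shrink to ρᵢσᵢ².
True-score variance = [24.2²·0.65 + 10.5²·0.63] + 40.656 = 450.123 + 40.656 = 490.779.
Reliability = 490.779 / 736.546 = 0.666.

0.666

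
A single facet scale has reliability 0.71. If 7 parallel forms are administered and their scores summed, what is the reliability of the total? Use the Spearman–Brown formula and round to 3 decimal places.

0.945

ρ_k = kρ / (1 + (k−1)ρ) = 7·0.71 / (1 + 6·0.71) = 4.970 / 5.260 = 0.945.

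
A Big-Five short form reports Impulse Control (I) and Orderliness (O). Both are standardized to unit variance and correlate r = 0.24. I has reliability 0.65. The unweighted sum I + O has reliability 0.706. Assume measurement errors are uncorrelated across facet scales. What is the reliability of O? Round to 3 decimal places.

0.621

Var(I+O) = 2 + 2·0.24 = 2.480.
True-score variance = ρ_I + ρ_O + 2·0.24, so 0.706 = (0.65 + ρ_O + 0.48) / 2.480.
ρ_O = 0.706·2.480 − 0.65 − 0.48 = 0.621.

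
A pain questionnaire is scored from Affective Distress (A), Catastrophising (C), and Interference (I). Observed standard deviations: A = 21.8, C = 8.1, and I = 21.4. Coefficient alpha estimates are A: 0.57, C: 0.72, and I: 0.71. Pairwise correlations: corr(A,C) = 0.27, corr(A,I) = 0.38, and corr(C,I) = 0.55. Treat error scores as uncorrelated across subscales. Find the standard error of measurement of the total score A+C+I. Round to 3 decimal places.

18.856

Var(total) = 998.81 + 640.582 = 1639.39.
True-score variance = 643.278 + 640.582 = 1283.86, so reliability = 0.7831.
Error variance = 1639.39 − 1283.86 = 355.532; SEM = √355.532 = 18.856.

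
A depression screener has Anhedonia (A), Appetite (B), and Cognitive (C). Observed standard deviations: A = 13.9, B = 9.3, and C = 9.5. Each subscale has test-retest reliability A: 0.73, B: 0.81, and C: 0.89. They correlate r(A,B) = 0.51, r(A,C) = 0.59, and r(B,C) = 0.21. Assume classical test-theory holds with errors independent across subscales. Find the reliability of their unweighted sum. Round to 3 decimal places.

Var(A+B+C) = 13.9² + 9.3² + 9.5² + 2·[13.9·9.3·0.51 + 13.9·9.5·0.59 + 9.3·9.5·0.21] = 369.95 + 324.781 = 694.731.
Under uncorrelated errors the observed covariances equal the true-score covariances, so only the own-variance terms attenuate.
True-score variance = [13.9²·0.73 + 9.3²·0.81 + 9.5²·0.89] + 324.781 = 291.423 + 324.781 = 616.204.
Reliability = 616.204 / 694.731 = 0.887.

0.887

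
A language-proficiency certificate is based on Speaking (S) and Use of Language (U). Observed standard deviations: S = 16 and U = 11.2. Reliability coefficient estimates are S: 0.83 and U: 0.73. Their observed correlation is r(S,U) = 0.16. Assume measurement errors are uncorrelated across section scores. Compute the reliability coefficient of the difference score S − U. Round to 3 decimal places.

Var(S−U) = 16² + 11.2² − 2·16·11.2·0.16 = 381.44 − 57.344 = 324.096.
Under uncorrelated errors the observed covariances equal the true-score covariances, so only the own-variance terms attenuate.
True-score variance = [16²·0.83 + 11.2²·0.73] − 57.344 = 304.051 − 57.344 = 246.707.
Reliability = 246.707 / 324.096 = 0.761.

0.761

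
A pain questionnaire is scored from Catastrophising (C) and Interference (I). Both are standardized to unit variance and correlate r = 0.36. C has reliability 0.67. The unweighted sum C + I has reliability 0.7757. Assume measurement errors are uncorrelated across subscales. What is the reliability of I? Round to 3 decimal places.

Var(C+I) = 2 + 2·0.36 = 2.720.
True-score variance = ρ_C + ρ_I + 2·0.36, so 0.7757 = (0.67 + ρ_I + 0.72) / 2.720.
ρ_I = 0.7757·2.720 − 0.67 − 0.72 = 0.720.

0.720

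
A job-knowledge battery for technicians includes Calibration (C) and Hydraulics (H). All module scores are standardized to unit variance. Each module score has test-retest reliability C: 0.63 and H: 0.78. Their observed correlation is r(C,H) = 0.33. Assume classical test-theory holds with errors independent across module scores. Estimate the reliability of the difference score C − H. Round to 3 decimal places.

0.560

Var(C−H) = 1 + 1 − 2·0.33 = 2 − 0.66 = 1.34.
Under uncorrelated errors the observed covariances equal the true-score covariances, so only the own-variance terms attenuate.
True-score variance = [0.63 + 0.78] − 0.66 = 1.41 − 0.66 = 0.75.
Reliability = 0.75 / 1.34 = 0.560.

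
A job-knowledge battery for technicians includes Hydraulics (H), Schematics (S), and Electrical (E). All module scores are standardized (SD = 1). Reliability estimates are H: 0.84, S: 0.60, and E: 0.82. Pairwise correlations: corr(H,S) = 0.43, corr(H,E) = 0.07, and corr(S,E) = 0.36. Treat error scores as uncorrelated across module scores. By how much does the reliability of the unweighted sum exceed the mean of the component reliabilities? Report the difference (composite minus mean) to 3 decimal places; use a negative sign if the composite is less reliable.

0.090

Var(sum) = 3 + 1.72 = 4.72; true-score variance = 2.26 + 1.72 = 3.98; composite reliability = 0.8432.
Mean component reliability = 0.7533.
Difference = 0.8432 − 0.7533 = 0.090.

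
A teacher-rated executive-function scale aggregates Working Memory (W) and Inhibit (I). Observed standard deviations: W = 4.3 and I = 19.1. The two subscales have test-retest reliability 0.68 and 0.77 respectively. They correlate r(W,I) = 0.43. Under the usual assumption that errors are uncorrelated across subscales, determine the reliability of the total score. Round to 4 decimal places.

Var(W+I) = 4.3² + 19.1² + 2·[4.3·19.1·0.43] = 383.3 + 70.6318 = 453.932.
Under uncorrelated errors the observed covariances equal the true-score covariances, so only the own-variance terms attenuate.
True-score variance = [4.3²·0.68 + 19.1²·0.77] + 70.6318 = 293.477 + 70.6318 = 364.109.
Reliability = 364.109 / 453.932 = 0.8021.

0.8021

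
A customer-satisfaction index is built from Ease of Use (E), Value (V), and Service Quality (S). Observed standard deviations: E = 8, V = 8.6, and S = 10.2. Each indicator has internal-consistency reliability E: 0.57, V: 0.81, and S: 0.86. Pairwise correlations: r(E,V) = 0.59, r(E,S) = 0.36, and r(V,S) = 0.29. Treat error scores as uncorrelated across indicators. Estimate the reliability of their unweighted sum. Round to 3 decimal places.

0.870

Var(E+V+S) = 8² + 8.6² + 10.2² + 2·[8·8.6·0.59 + 8·10.2·0.36 + 8.6·10.2·0.29] = 242 + 190.814 = 432.814.
Under uncorrelated errors the observed covariances equal the true-score covariances, so only the own-variance terms attenuate.
True-score variance = [8²·0.57 + 8.6²·0.81 + 10.2²·0.86] + 190.814 = 185.862 + 190.814 = 376.676.
Reliability = 376.676 / 432.814 = 0.870.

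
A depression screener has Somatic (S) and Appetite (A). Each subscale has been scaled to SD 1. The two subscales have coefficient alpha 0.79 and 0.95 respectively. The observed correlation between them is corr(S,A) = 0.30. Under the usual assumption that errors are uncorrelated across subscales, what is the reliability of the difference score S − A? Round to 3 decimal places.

Var(S−A) = 1 + 1 − 2·0.30 = 2 − 0.6 = 1.4.
Under uncorrelated errors the observed covariances equal the true-score covariances, so only the own-variance terms attenuate.
True-score variance = [0.79 + 0.95] − 0.6 = 1.74 − 0.6 = 1.14.
Reliability = 1.14 / 1.4 = 0.814.

0.814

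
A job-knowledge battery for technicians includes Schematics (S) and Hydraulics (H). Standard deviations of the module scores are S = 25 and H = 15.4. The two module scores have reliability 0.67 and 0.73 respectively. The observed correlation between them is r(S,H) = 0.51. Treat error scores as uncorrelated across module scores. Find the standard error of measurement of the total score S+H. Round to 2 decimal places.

16.44

Var(total) = 862.16 + 392.7 = 1254.86.
True-score variance = 591.877 + 392.7 = 984.577, so reliability = 0.7846.
Error variance = 1254.86 − 984.577 = 270.283; SEM = √270.283 = 16.44.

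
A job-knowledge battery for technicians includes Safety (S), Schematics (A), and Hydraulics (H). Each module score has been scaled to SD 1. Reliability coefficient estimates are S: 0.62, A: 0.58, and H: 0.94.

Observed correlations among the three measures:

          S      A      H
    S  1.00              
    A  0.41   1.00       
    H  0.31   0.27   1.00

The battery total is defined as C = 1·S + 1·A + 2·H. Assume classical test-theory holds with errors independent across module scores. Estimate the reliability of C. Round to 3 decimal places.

Var(C) = 1 + 1 + 2² + 2·[0.41 + 2·0.31 + 2·0.27] = 6 + 3.14 = 9.14.
With uncorrelated errors the cross-covariances are all true-score covariance, so they carry over unchanged; only the diagonal terms shrink to ρᵢσᵢ².
True-score variance = [0.62 + 0.58 + 2²·0.94] + 3.14 = 4.96 + 3.14 = 8.1.
Reliability = 8.1 / 9.14 = 0.886.

0.886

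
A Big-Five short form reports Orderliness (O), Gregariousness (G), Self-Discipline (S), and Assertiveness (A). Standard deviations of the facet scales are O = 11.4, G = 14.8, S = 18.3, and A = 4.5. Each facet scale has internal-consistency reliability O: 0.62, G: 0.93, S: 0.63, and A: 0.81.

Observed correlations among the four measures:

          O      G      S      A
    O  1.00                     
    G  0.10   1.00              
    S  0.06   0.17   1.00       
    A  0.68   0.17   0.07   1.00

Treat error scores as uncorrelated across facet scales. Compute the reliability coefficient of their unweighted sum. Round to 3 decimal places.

Var(O+G+S+A) = 11.4² + 14.8² + 18.3² + 4.5² + 2·[11.4·14.8·0.10 + 11.4·18.3·0.06 + 11.4·4.5·0.68 + 14.8·18.3·0.17 + 14.8·4.5·0.17 + 18.3·4.5·0.07] = 704.14 + 254.805 = 958.945.
Because errors are independent across components, Cov(Tᵢ,Tⱼ) = Cov(Xᵢ,Xⱼ); the off-diagonal part of the true-score variance is the same as above.
True-score variance = [11.4²·0.62 + 14.8²·0.93 + 18.3²·0.63 + 4.5²·0.81] + 254.805 = 511.666 + 254.805 = 766.471.
Reliability = 766.471 / 958.945 = 0.799.

0.799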